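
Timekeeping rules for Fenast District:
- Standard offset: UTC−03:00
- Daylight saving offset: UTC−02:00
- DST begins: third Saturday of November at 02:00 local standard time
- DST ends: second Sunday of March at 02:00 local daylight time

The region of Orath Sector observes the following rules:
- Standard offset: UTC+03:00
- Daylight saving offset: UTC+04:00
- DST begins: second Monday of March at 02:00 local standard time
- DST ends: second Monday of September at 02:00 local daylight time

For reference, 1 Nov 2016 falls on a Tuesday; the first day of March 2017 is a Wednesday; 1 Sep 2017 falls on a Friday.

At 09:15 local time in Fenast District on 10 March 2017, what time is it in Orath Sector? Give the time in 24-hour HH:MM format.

1 November 2016 is a Tuesday, so the first Saturday is November 5 and the third is November 19.
1 March 2017 is a Wednesday, so the first Sunday is March 5 and the second is March 12.
Daylight saving runs 19 November 2016 – 12 March 2017; 10 March 2017 is inside that window, so Fenast District is at UTC−02:00.
09:15 Fenast District + 2h = 11:15 UTC.
1 March 2017 is a Wednesday, so the first Monday is March 6 and the second is March 13.
1 September 2017 is a Friday, so the first Monday is September 4 and the second is September 11.
At the standard offset (UTC+03:00), 11:15 UTC + 3h = 14:15 Orath Sector standard time.
The standard-time date in Orath Sector, 10 March 2017, does not fall between 13 March and 11 September, so daylight saving is not in effect and Orath Sector is at UTC+03:00.
11:15 UTC + 3h = 14:15 Orath Sector.

14:15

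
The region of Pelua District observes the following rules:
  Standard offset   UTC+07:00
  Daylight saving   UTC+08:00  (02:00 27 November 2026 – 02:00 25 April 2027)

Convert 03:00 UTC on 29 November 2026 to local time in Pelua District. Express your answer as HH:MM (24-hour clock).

11:00

At the standard offset (UTC+07:00), 03:00 UTC + 7h = 10:00 Pelua District standard time.
The standard-time date in Pelua District, 29 November 2026, falls between 27 November 2026 and 25 April 2027, so daylight saving is in effect and Pelua District is at UTC+08:00.
03:00 UTC + 8h = 11:00 local.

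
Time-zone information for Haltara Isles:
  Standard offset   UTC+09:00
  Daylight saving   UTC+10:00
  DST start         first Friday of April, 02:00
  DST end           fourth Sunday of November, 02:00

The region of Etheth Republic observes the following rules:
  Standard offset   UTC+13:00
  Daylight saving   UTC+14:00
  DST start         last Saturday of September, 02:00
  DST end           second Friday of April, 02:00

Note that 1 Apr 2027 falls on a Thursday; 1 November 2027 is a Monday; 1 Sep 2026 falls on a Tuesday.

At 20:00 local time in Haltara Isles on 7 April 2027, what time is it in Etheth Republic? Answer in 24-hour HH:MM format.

00:00

1 April 2027 is a Thursday, so the first Friday is April 2.
1 November 2027 is a Monday, so the first Sunday is November 7 and the fourth is November 28.
7 April 2027 lies within the daylight-saving period (2 April – 28 November), so Haltara Isles is on daylight time, UTC+10:00.
20:00 Haltara Isles − 10h = 10:00 UTC.
1 September 2026 is a Tuesday, so Saturdays fall on 5, 12, 19, 26; the last is September 26.
1 April 2027 is a Thursday, so the first Friday is April 2 and the second is April 9.
At the standard offset (UTC+13:00), 10:00 UTC + 13h = 23:00 Etheth Republic standard time.
The standard-time date in Etheth Republic, 7 April 2027, lies within the daylight-saving period (26 September 2026 – 9 April 2027), so Etheth Republic is on daylight time, UTC+14:00.
10:00 UTC + 14h = 00:00 Etheth Republic (rolling into the next day, 8 April 2027).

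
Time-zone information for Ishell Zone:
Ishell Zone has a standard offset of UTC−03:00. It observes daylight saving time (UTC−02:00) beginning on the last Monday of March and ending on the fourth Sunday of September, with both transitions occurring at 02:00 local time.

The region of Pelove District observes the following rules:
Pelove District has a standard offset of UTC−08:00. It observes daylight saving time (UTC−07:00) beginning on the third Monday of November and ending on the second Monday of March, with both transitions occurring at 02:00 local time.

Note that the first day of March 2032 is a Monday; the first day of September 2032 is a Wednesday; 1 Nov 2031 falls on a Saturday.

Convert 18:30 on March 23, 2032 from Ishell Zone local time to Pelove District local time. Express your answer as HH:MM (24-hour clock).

13:30

1 March 2032 is a Monday, so Mondays fall on 1, 8, 15, 22, 29; the last is March 29.
1 September 2032 is a Wednesday, so the first Sunday is September 5 and the fourth is September 26.
March 23, 2032 does not fall between 29 March and 26 September, so daylight saving is not in effect and Ishell Zone is at UTC−03:00.
18:30 Ishell Zone + 3h = 21:30 UTC.
1 November 2031 is a Saturday, so the first Monday is November 3 and the third is November 17.
1 March 2032 is a Monday, so the first Monday is March 1 and the second is March 8.
At the standard offset (UTC−08:00), 21:30 UTC − 8h = 13:30 Pelove District standard time.
Daylight saving runs 17 November 2031 – 8 March 2032; the standard-time date in Pelove District, March 23, 2032, is outside that window, so Pelove District is on standard time at UTC−08:00.
21:30 UTC − 8h = 13:30 Pelove District.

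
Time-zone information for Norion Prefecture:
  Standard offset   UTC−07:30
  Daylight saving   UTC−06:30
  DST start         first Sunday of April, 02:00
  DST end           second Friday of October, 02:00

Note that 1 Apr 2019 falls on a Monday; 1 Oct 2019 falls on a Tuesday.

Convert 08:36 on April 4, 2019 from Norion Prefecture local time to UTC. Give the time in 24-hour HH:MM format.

1 April 2019 is a Monday, so the first Sunday is April 7.
1 October 2019 is a Tuesday, so the first Friday is October 4 and the second is October 11.
April 4, 2019 is outside the daylight-saving period (7 April – 11 October), so Norion Prefecture is on standard time, UTC−07:30.
08:36 local + 7h30m = 16:06 UTC.

16:06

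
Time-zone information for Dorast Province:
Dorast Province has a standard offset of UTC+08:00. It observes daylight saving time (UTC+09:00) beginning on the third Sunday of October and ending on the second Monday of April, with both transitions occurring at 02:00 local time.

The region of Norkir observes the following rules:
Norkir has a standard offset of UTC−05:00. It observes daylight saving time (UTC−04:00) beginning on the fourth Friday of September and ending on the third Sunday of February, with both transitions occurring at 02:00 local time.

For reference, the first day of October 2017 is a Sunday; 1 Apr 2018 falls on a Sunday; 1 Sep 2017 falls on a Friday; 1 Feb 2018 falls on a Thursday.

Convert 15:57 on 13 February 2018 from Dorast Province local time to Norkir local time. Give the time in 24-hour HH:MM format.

1 October 2017 is a Sunday, so the first Sunday is October 1 and the third is October 15.
1 April 2018 is a Sunday, so the first Monday is April 2 and the second is April 9.
Daylight saving runs 15 October 2017 – 9 April 2018; 13 February 2018 is inside that window, so Dorast Province is at UTC+09:00.
15:57 Dorast Province − 9h = 06:57 UTC.
1 September 2017 is a Friday, so the first Friday is September 1 and the fourth is September 22.
1 February 2018 is a Thursday, so the first Sunday is February 4 and the third is February 18.
At the standard offset (UTC−05:00), 06:57 UTC − 5h = 01:57 Norkir standard time.
Daylight saving runs 22 September 2017 – 18 February 2018; the standard-time date in Norkir, 13 February 2018, is inside that window, so Norkir is at UTC−04:00.
06:57 UTC − 4h = 02:57 Norkir.

02:57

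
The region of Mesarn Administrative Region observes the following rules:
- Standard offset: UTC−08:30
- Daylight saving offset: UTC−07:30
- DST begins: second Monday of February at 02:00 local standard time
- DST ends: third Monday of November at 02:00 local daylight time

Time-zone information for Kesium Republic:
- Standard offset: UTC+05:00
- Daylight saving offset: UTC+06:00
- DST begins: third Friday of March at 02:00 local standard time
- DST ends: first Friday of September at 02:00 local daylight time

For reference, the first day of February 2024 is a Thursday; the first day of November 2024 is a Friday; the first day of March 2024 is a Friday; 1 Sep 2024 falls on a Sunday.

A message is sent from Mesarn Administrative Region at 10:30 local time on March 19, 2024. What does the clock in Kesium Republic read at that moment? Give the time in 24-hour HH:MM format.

1 February 2024 is a Thursday, so the first Monday is February 5 and the second is February 12.
1 November 2024 is a Friday, so the first Monday is November 4 and the third is November 18.
Daylight saving runs 12 February – 18 November; March 19, 2024 is inside that window, so Mesarn Administrative Region is at UTC−07:30.
10:30 Mesarn Administrative Region + 7h30m = 18:00 UTC.
1 March 2024 is a Friday, so the first Friday is March 1 and the third is March 15.
1 September 2024 is a Sunday, so the first Friday is September 6.
At the standard offset (UTC+05:00), 18:00 UTC + 5h = 23:00 Kesium Republic standard time.
The standard-time date in Kesium Republic, March 19, 2024, falls between 15 March and 6 September, so daylight saving is in effect and Kesium Republic is at UTC+06:00.
18:00 UTC + 6h = 00:00 Kesium Republic (rolling into the next day, 20 March 2024).

00:00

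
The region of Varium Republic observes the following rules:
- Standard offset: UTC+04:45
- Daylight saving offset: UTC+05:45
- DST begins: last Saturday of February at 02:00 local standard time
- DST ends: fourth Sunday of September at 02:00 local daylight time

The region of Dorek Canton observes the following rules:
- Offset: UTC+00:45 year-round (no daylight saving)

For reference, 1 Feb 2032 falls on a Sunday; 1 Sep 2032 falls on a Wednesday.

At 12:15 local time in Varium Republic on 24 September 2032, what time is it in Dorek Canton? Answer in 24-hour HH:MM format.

07:15

1 February 2032 is a Sunday, so Saturdays fall on 7, 14, 21, 28; the last is February 28.
1 September 2032 is a Wednesday, so the first Sunday is September 5 and the fourth is September 26.
24 September 2032 falls between 28 February and 26 September, so daylight saving is in effect and Varium Republic is at UTC+05:45.
12:15 Varium Republic − 5h45m = 06:30 UTC.
Dorek Canton stays on UTC+00:45 all year.
06:30 UTC + 0h45m = 07:15 Dorek Canton.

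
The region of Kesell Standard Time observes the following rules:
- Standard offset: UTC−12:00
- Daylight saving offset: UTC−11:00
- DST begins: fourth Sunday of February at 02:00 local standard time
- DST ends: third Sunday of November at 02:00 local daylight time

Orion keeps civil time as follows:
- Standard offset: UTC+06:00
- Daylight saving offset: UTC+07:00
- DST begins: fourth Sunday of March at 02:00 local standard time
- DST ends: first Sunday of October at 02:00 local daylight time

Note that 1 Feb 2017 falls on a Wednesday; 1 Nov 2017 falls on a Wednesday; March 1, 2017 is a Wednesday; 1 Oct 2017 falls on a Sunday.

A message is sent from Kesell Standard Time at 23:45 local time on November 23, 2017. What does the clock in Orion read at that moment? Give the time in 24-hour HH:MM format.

17:45

1 February 2017 is a Wednesday, so the first Sunday is February 5 and the fourth is February 26.
1 November 2017 is a Wednesday, so the first Sunday is November 5 and the third is November 19.
November 23, 2017 does not fall between 26 February and 19 November, so daylight saving is not in effect and Kesell Standard Time is at UTC−12:00.
23:45 Kesell Standard Time + 12h = 11:45 UTC (rolling into the next day, 24 November 2017).
1 March 2017 is a Wednesday, so the first Sunday is March 5 and the fourth is March 26.
1 October 2017 is a Sunday, so the first Sunday is October 1.
At the standard offset (UTC+06:00), 11:45 UTC + 6h = 17:45 Orion standard time.
The standard-time date in Orion, November 24, 2017, is outside the daylight-saving period (26 March – 1 October), so Orion is on standard time, UTC+06:00.
11:45 UTC + 6h = 17:45 Orion.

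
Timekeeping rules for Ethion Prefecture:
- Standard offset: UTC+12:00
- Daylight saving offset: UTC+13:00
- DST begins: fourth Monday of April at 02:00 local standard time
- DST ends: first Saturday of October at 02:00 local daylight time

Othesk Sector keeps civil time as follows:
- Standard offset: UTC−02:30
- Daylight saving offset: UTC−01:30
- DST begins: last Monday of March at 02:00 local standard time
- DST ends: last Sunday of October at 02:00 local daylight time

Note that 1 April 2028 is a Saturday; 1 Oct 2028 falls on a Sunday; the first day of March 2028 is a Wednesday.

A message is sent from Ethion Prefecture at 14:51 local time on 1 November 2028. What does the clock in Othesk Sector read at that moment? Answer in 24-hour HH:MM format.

1 April 2028 is a Saturday, so the first Monday is April 3 and the fourth is April 24.
1 October 2028 is a Sunday, so the first Saturday is October 7.
1 November 2028 is outside the daylight-saving period (24 April – 7 October), so Ethion Prefecture is on standard time, UTC+12:00.
14:51 Ethion Prefecture − 12h = 02:51 UTC.
1 March 2028 is a Wednesday, so Mondays fall on 6, 13, 20, 27; the last is March 27.
1 October 2028 is a Sunday, so Sundays fall on 1, 8, 15, 22, 29; the last is October 29.
At the standard offset (UTC−02:30), 02:51 UTC − 2h30m = 00:21 Othesk Sector standard time.
The standard-time date in Othesk Sector, 1 November 2028, does not fall between 27 March and 29 October, so daylight saving is not in effect and Othesk Sector is at UTC−02:30.
02:51 UTC − 2h30m = 00:21 Othesk Sector.

00:21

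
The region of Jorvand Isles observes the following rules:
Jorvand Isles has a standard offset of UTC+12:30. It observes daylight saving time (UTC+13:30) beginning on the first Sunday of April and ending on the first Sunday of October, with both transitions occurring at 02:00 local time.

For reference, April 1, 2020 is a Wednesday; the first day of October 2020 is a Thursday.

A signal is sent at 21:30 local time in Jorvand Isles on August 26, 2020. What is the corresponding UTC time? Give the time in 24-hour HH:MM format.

08:00

1 April 2020 is a Wednesday, so the first Sunday is April 5.
1 October 2020 is a Thursday, so the first Sunday is October 4.
Daylight saving runs 5 April – 4 October; August 26, 2020 is inside that window, so Jorvand Isles is at UTC+13:30.
21:30 local − 13h30m = 08:00 UTC.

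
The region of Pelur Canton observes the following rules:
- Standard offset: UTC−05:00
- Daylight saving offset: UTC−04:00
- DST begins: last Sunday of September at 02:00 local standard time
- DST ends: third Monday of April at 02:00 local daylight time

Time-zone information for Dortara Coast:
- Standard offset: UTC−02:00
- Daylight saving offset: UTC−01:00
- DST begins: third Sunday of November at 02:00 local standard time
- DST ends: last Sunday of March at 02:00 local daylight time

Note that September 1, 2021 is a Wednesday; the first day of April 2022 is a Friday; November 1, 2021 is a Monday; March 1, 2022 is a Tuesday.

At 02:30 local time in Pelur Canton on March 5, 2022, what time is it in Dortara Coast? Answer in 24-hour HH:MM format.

1 September 2021 is a Wednesday, so Sundays fall on 5, 12, 19, 26; the last is September 26.
1 April 2022 is a Friday, so the first Monday is April 4 and the third is April 18.
Daylight saving runs 26 September 2021 – 18 April 2022; March 5, 2022 is inside that window, so Pelur Canton is at UTC−04:00.
02:30 Pelur Canton + 4h = 06:30 UTC.
1 November 2021 is a Monday, so the first Sunday is November 7 and the third is November 21.
1 March 2022 is a Tuesday, so Sundays fall on 6, 13, 20, 27; the last is March 27.
At the standard offset (UTC−02:00), 06:30 UTC − 2h = 04:30 Dortara Coast standard time.
Daylight saving runs 21 November 2021 – 27 March 2022; the standard-time date in Dortara Coast, March 5, 2022, is inside that window, so Dortara Coast is at UTC−01:00.
06:30 UTC − 1h = 05:30 Dortara Coast.

05:30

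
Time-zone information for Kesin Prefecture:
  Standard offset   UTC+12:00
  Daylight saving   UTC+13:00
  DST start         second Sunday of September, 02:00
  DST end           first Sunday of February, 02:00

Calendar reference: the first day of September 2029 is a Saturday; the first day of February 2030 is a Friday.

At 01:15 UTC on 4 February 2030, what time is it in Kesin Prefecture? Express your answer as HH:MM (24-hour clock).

13:15

1 September 2029 is a Saturday, so the first Sunday is September 2 and the second is September 9.
1 February 2030 is a Friday, so the first Sunday is February 3.
At the standard offset (UTC+12:00), 01:15 UTC + 12h = 13:15 Kesin Prefecture standard time.
The standard-time date in Kesin Prefecture, 4 February 2030, is outside the daylight-saving period (9 September 2029 – 3 February 2030), so Kesin Prefecture is on standard time, UTC+12:00.
01:15 UTC + 12h = 13:15 local.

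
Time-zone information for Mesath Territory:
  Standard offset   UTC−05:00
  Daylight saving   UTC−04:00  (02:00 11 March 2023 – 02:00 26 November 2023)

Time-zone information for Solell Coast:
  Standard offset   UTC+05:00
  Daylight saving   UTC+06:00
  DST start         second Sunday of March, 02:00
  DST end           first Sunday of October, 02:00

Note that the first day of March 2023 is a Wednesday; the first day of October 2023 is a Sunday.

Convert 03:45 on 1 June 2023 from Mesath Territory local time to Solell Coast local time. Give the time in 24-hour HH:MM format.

13:45

Daylight saving runs 11 March – 26 November; 1 June 2023 is inside that window, so Mesath Territory is at UTC−04:00.
03:45 Mesath Territory + 4h = 07:45 UTC.
1 March 2023 is a Wednesday, so the first Sunday is March 5 and the second is March 12.
1 October 2023 is a Sunday, so the first Sunday is October 1.
At the standard offset (UTC+05:00), 07:45 UTC + 5h = 12:45 Solell Coast standard time.
Daylight saving runs 12 March – 1 October; the standard-time date in Solell Coast, 1 June 2023, is inside that window, so Solell Coast is at UTC+06:00.
07:45 UTC + 6h = 13:45 Solell Coast.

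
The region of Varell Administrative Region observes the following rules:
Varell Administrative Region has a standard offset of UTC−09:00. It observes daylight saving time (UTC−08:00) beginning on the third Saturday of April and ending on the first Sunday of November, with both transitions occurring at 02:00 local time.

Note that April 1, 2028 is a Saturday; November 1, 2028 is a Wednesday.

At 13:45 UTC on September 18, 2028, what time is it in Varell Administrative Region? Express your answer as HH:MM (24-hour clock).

1 April 2028 is a Saturday, so the first Saturday is April 1 and the third is April 15.
1 November 2028 is a Wednesday, so the first Sunday is November 5.
At the standard offset (UTC−09:00), 13:45 UTC − 9h = 04:45 Varell Administrative Region standard time.
The standard-time date in Varell Administrative Region, September 18, 2028, falls between 15 April and 5 November, so daylight saving is in effect and Varell Administrative Region is at UTC−08:00.
13:45 UTC − 8h = 05:45 local.

05:45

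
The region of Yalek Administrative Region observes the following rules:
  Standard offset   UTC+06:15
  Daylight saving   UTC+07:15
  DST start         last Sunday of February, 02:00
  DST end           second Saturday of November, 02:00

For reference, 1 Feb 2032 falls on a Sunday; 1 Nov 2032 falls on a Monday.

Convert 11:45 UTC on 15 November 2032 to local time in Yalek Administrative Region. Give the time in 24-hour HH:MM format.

18:00

1 February 2032 is a Sunday, so Sundays fall on 1, 8, 15, 22, 29; the last is February 29.
1 November 2032 is a Monday, so the first Saturday is November 6 and the second is November 13.
At the standard offset (UTC+06:15), 11:45 UTC + 6h15m = 18:00 Yalek Administrative Region standard time.
The standard-time date in Yalek Administrative Region, 15 November 2032, is outside the daylight-saving period (29 February – 13 November), so Yalek Administrative Region is on standard time, UTC+06:15.
11:45 UTC + 6h15m = 18:00 local.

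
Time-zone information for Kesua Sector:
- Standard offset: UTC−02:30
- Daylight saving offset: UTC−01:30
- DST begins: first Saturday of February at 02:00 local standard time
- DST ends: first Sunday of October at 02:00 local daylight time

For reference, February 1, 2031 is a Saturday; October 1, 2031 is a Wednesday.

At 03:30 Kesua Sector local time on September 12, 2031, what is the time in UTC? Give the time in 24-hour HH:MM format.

1 February 2031 is a Saturday, so the first Saturday is February 1.
1 October 2031 is a Wednesday, so the first Sunday is October 5.
Daylight saving runs 1 February – 5 October; September 12, 2031 is inside that window, so Kesua Sector is at UTC−01:30.
03:30 local + 1h30m = 05:00 UTC.

05:00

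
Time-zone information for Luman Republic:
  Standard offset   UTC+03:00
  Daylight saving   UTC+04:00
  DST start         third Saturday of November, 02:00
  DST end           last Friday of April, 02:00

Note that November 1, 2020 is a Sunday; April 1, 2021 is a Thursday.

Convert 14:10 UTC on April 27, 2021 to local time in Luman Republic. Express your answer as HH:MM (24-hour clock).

1 November 2020 is a Sunday, so the first Saturday is November 7 and the third is November 21.
1 April 2021 is a Thursday, so Fridays fall on 2, 9, 16, 23, 30; the last is April 30.
At the standard offset (UTC+03:00), 14:10 UTC + 3h = 17:10 Luman Republic standard time.
The standard-time date in Luman Republic, April 27, 2021, lies within the daylight-saving period (21 November 2020 – 30 April 2021), so Luman Republic is on daylight time, UTC+04:00.
14:10 UTC + 4h = 18:10 local.

18:10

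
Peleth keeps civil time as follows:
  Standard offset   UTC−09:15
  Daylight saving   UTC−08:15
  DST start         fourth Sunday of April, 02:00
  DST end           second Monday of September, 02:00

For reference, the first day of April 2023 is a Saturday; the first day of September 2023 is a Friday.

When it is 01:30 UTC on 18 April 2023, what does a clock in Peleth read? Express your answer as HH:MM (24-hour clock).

1 April 2023 is a Saturday, so the first Sunday is April 2 and the fourth is April 23.
1 September 2023 is a Friday, so the first Monday is September 4 and the second is September 11.
At the standard offset (UTC−09:15), 01:30 UTC − 9h15m = 16:15 Peleth standard time (rolling into the previous day, 17 April 2023).
Daylight saving runs 23 April – 11 September; the standard-time date in Peleth, 17 April 2023, is outside that window, so Peleth is on standard time at UTC−09:15.
01:30 UTC − 9h15m = 16:15 local (rolling into the previous day, 17 April 2023).

16:15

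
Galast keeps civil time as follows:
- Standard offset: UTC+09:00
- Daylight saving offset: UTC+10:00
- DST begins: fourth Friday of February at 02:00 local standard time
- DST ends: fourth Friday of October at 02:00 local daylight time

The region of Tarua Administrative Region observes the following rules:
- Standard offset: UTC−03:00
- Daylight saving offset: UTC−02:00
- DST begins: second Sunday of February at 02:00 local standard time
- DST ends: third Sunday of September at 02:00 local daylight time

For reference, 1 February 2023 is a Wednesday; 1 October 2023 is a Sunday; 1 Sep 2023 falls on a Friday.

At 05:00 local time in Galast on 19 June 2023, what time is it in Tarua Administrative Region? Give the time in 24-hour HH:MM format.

1 February 2023 is a Wednesday, so the first Friday is February 3 and the fourth is February 24.
1 October 2023 is a Sunday, so the first Friday is October 6 and the fourth is October 27.
19 June 2023 lies within the daylight-saving period (24 February – 27 October), so Galast is on daylight time, UTC+10:00.
05:00 Galast − 10h = 19:00 UTC (rolling into the previous day, 18 June 2023).
1 February 2023 is a Wednesday, so the first Sunday is February 5 and the second is February 12.
1 September 2023 is a Friday, so the first Sunday is September 3 and the third is September 17.
At the standard offset (UTC−03:00), 19:00 UTC − 3h = 16:00 Tarua Administrative Region standard time.
The standard-time date in Tarua Administrative Region, 18 June 2023, lies within the daylight-saving period (12 February – 17 September), so Tarua Administrative Region is on daylight time, UTC−02:00.
19:00 UTC − 2h = 17:00 Tarua Administrative Region.

17:00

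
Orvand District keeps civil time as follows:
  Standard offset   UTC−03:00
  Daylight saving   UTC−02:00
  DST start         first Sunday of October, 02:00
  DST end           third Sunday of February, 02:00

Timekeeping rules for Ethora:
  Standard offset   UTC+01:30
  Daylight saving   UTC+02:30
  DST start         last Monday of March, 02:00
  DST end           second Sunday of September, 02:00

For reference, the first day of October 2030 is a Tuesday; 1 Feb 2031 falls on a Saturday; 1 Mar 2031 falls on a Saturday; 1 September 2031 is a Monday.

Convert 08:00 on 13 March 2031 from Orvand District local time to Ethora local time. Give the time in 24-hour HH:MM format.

12:30

1 October 2030 is a Tuesday, so the first Sunday is October 6.
1 February 2031 is a Saturday, so the first Sunday is February 2 and the third is February 16.
13 March 2031 is outside the daylight-saving period (6 October 2030 – 16 February 2031), so Orvand District is on standard time, UTC−03:00.
08:00 Orvand District + 3h = 11:00 UTC.
1 March 2031 is a Saturday, so Mondays fall on 3, 10, 17, 24, 31; the last is March 31.
1 September 2031 is a Monday, so the first Sunday is September 7 and the second is September 14.
At the standard offset (UTC+01:30), 11:00 UTC + 1h30m = 12:30 Ethora standard time.
The standard-time date in Ethora, 13 March 2031, is outside the daylight-saving period (31 March – 14 September), so Ethora is on standard time, UTC+01:30.
11:00 UTC + 1h30m = 12:30 Ethora.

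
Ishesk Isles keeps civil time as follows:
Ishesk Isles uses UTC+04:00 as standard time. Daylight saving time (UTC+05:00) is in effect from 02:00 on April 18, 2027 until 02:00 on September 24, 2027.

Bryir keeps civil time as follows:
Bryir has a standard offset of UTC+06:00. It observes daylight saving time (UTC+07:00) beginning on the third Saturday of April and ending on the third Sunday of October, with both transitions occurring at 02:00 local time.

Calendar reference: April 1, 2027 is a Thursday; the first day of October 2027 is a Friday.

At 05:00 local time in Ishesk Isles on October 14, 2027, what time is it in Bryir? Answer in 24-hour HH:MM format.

08:00

Daylight saving runs 18 April – 24 September; October 14, 2027 is outside that window, so Ishesk Isles is on standard time at UTC+04:00.
05:00 Ishesk Isles − 4h = 01:00 UTC.
1 April 2027 is a Thursday, so the first Saturday is April 3 and the third is April 17.
1 October 2027 is a Friday, so the first Sunday is October 3 and the third is October 17.
At the standard offset (UTC+06:00), 01:00 UTC + 6h = 07:00 Bryir standard time.
The standard-time date in Bryir, October 14, 2027, lies within the daylight-saving period (17 April – 17 October), so Bryir is on daylight time, UTC+07:00.
01:00 UTC + 7h = 08:00 Bryir.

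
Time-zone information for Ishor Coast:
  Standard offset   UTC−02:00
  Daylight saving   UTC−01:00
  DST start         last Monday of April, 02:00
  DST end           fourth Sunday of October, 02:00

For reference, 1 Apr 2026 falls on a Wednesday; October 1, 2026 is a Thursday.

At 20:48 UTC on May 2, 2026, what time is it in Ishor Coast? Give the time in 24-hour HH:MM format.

19:48

1 April 2026 is a Wednesday, so Mondays fall on 6, 13, 20, 27; the last is April 27.
1 October 2026 is a Thursday, so the first Sunday is October 4 and the fourth is October 25.
At the standard offset (UTC−02:00), 20:48 UTC − 2h = 18:48 Ishor Coast standard time.
The standard-time date in Ishor Coast, May 2, 2026, falls between 27 April and 25 October, so daylight saving is in effect and Ishor Coast is at UTC−01:00.
20:48 UTC − 1h = 19:48 local.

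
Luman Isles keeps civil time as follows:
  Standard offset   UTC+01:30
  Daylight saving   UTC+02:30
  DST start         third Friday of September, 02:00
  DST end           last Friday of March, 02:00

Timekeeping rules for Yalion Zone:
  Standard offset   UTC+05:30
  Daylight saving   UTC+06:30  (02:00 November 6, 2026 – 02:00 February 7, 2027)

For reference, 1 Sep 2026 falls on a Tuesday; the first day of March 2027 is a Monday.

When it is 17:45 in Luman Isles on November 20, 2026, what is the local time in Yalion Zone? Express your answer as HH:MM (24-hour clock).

21:45

1 September 2026 is a Tuesday, so the first Friday is September 4 and the third is September 18.
1 March 2027 is a Monday, so Fridays fall on 5, 12, 19, 26; the last is March 26.
November 20, 2026 lies within the daylight-saving period (18 September 2026 – 26 March 2027), so Luman Isles is on daylight time, UTC+02:30.
17:45 Luman Isles − 2h30m = 15:15 UTC.
At the standard offset (UTC+05:30), 15:15 UTC + 5h30m = 20:45 Yalion Zone standard time.
The standard-time date in Yalion Zone, November 20, 2026, falls between 6 November 2026 and 7 February 2027, so daylight saving is in effect and Yalion Zone is at UTC+06:30.
15:15 UTC + 6h30m = 21:45 Yalion Zone.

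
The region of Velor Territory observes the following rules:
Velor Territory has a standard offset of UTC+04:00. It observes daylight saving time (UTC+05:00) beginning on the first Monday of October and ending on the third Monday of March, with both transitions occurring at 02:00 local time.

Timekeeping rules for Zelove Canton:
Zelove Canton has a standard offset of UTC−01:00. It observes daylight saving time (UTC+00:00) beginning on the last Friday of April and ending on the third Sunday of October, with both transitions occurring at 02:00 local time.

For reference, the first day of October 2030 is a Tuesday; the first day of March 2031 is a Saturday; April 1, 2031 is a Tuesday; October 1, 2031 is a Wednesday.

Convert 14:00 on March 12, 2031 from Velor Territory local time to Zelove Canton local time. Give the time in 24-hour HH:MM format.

1 October 2030 is a Tuesday, so the first Monday is October 7.
1 March 2031 is a Saturday, so the first Monday is March 3 and the third is March 17.
March 12, 2031 falls between 7 October 2030 and 17 March 2031, so daylight saving is in effect and Velor Territory is at UTC+05:00.
14:00 Velor Territory − 5h = 09:00 UTC.
1 April 2031 is a Tuesday, so Fridays fall on 4, 11, 18, 25; the last is April 25.
1 October 2031 is a Wednesday, so the first Sunday is October 5 and the third is October 19.
At the standard offset (UTC−01:00), 09:00 UTC − 1h = 08:00 Zelove Canton standard time.
The standard-time date in Zelove Canton, March 12, 2031, does not fall between 25 April and 19 October, so daylight saving is not in effect and Zelove Canton is at UTC−01:00.
09:00 UTC − 1h = 08:00 Zelove Canton.

08:00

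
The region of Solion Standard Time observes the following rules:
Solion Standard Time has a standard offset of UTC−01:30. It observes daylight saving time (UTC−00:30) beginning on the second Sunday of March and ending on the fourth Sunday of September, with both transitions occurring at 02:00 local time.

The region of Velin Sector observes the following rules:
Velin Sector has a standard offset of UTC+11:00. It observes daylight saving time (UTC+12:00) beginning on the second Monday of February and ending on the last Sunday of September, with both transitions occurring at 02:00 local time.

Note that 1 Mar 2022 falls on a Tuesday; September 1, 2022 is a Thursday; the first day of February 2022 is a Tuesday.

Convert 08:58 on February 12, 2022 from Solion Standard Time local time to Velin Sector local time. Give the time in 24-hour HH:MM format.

21:28

1 March 2022 is a Tuesday, so the first Sunday is March 6 and the second is March 13.
1 September 2022 is a Thursday, so the first Sunday is September 4 and the fourth is September 25.
February 12, 2022 does not fall between 13 March and 25 September, so daylight saving is not in effect and Solion Standard Time is at UTC−01:30.
08:58 Solion Standard Time + 1h30m = 10:28 UTC.
1 February 2022 is a Tuesday, so the first Monday is February 7 and the second is February 14.
1 September 2022 is a Thursday, so Sundays fall on 4, 11, 18, 25; the last is September 25.
At the standard offset (UTC+11:00), 10:28 UTC + 11h = 21:28 Velin Sector standard time.
The standard-time date in Velin Sector, February 12, 2022, does not fall between 14 February and 25 September, so daylight saving is not in effect and Velin Sector is at UTC+11:00.
10:28 UTC + 11h = 21:28 Velin Sector.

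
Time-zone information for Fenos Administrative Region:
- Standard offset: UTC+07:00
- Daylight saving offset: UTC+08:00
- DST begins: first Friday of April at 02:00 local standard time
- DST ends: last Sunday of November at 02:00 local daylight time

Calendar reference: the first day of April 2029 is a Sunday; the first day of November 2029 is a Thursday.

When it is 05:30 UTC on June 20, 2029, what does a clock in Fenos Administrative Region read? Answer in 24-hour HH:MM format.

1 April 2029 is a Sunday, so the first Friday is April 6.
1 November 2029 is a Thursday, so Sundays fall on 4, 11, 18, 25; the last is November 25.
At the standard offset (UTC+07:00), 05:30 UTC + 7h = 12:30 Fenos Administrative Region standard time.
Daylight saving runs 6 April – 25 November; the standard-time date in Fenos Administrative Region, June 20, 2029, is inside that window, so Fenos Administrative Region is at UTC+08:00.
05:30 UTC + 8h = 13:30 local.

13:30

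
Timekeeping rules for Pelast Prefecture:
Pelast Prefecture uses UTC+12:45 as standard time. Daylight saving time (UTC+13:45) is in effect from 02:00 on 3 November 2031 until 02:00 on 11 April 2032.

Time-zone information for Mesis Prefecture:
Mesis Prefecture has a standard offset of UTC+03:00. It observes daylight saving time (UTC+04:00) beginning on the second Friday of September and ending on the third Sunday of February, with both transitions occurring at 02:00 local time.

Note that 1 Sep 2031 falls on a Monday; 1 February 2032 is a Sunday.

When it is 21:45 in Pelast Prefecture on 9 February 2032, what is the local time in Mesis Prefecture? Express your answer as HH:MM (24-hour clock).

12:00

9 February 2032 falls between 3 November 2031 and 11 April 2032, so daylight saving is in effect and Pelast Prefecture is at UTC+13:45.
21:45 Pelast Prefecture − 13h45m = 08:00 UTC.
1 September 2031 is a Monday, so the first Friday is September 5 and the second is September 12.
1 February 2032 is a Sunday, so the first Sunday is February 1 and the third is February 15.
At the standard offset (UTC+03:00), 08:00 UTC + 3h = 11:00 Mesis Prefecture standard time.
The standard-time date in Mesis Prefecture, 9 February 2032, falls between 12 September 2031 and 15 February 2032, so daylight saving is in effect and Mesis Prefecture is at UTC+04:00.
08:00 UTC + 4h = 12:00 Mesis Prefecture.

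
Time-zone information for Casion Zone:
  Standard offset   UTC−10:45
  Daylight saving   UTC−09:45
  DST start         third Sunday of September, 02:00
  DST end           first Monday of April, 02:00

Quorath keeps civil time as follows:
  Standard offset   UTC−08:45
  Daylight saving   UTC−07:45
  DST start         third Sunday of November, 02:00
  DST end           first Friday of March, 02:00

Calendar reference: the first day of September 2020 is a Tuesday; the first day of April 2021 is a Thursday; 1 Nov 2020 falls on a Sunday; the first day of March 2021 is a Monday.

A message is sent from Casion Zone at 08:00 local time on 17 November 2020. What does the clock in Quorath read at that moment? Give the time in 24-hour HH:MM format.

10:00

1 September 2020 is a Tuesday, so the first Sunday is September 6 and the third is September 20.
1 April 2021 is a Thursday, so the first Monday is April 5.
17 November 2020 lies within the daylight-saving period (20 September 2020 – 5 April 2021), so Casion Zone is on daylight time, UTC−09:45.
08:00 Casion Zone + 9h45m = 17:45 UTC.
1 November 2020 is a Sunday, so the first Sunday is November 1 and the third is November 15.
1 March 2021 is a Monday, so the first Friday is March 5.
At the standard offset (UTC−08:45), 17:45 UTC − 8h45m = 09:00 Quorath standard time.
The standard-time date in Quorath, 17 November 2020, lies within the daylight-saving period (15 November 2020 – 5 March 2021), so Quorath is on daylight time, UTC−07:45.
17:45 UTC − 7h45m = 10:00 Quorath.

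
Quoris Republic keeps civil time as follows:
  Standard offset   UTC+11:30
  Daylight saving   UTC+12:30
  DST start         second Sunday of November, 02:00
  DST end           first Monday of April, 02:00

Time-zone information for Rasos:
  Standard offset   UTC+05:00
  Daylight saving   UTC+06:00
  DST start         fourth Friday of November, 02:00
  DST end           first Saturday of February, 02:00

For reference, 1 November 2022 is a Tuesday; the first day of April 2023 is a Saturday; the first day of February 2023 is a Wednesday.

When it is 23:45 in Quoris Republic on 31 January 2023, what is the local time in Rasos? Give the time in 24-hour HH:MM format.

1 November 2022 is a Tuesday, so the first Sunday is November 6 and the second is November 13.
1 April 2023 is a Saturday, so the first Monday is April 3.
31 January 2023 falls between 13 November 2022 and 3 April 2023, so daylight saving is in effect and Quoris Republic is at UTC+12:30.
23:45 Quoris Republic − 12h30m = 11:15 UTC.
1 November 2022 is a Tuesday, so the first Friday is November 4 and the fourth is November 25.
1 February 2023 is a Wednesday, so the first Saturday is February 4.
At the standard offset (UTC+05:00), 11:15 UTC + 5h = 16:15 Rasos standard time.
Daylight saving runs 25 November 2022 – 4 February 2023; the standard-time date in Rasos, 31 January 2023, is inside that window, so Rasos is at UTC+06:00.
11:15 UTC + 6h = 17:15 Rasos.

17:15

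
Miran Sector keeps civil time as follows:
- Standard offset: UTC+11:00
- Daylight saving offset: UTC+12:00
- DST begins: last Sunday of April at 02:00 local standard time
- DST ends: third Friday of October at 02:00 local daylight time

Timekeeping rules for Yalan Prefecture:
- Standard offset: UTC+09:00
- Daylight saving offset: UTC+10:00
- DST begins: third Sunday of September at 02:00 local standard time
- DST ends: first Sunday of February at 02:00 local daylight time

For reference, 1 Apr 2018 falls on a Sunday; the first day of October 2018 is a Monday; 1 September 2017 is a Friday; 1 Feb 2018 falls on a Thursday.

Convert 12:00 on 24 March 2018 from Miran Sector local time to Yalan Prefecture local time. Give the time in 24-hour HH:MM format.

10:00

1 April 2018 is a Sunday, so Sundays fall on 1, 8, 15, 22, 29; the last is April 29.
1 October 2018 is a Monday, so the first Friday is October 5 and the third is October 19.
24 March 2018 is outside the daylight-saving period (29 April – 19 October), so Miran Sector is on standard time, UTC+11:00.
12:00 Miran Sector − 11h = 01:00 UTC.
1 September 2017 is a Friday, so the first Sunday is September 3 and the third is September 17.
1 February 2018 is a Thursday, so the first Sunday is February 4.
At the standard offset (UTC+09:00), 01:00 UTC + 9h = 10:00 Yalan Prefecture standard time.
The standard-time date in Yalan Prefecture, 24 March 2018, is outside the daylight-saving period (17 September 2017 – 4 February 2018), so Yalan Prefecture is on standard time, UTC+09:00.
01:00 UTC + 9h = 10:00 Yalan Prefecture.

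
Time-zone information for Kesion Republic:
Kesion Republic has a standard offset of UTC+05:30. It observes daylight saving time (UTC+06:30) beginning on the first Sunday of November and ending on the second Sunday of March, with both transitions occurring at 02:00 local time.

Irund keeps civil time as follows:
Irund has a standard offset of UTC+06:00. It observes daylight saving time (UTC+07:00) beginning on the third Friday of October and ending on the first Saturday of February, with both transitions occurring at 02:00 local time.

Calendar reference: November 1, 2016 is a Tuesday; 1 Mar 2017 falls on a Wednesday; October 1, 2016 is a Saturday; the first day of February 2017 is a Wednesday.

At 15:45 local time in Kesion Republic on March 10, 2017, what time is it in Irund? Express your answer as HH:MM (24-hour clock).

15:15

1 November 2016 is a Tuesday, so the first Sunday is November 6.
1 March 2017 is a Wednesday, so the first Sunday is March 5 and the second is March 12.
Daylight saving runs 6 November 2016 – 12 March 2017; March 10, 2017 is inside that window, so Kesion Republic is at UTC+06:30.
15:45 Kesion Republic − 6h30m = 09:15 UTC.
1 October 2016 is a Saturday, so the first Friday is October 7 and the third is October 21.
1 February 2017 is a Wednesday, so the first Saturday is February 4.
At the standard offset (UTC+06:00), 09:15 UTC + 6h = 15:15 Irund standard time.
The standard-time date in Irund, March 10, 2017, is outside the daylight-saving period (21 October 2016 – 4 February 2017), so Irund is on standard time, UTC+06:00.
09:15 UTC + 6h = 15:15 Irund.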